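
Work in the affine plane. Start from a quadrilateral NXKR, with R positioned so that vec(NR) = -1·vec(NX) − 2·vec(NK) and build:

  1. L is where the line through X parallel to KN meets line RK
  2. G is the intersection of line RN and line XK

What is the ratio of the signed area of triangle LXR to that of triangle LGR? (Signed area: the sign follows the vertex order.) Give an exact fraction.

[LXR]:[LGR] = 3

Choose coordinates N = (0, 0), X = (1, 0), K = (0, 1), R = (-1, -2).
1. L is where the line through X parallel to KN meets line RK ⇒ L = (1, 4)
2. G is the intersection of line RN and line XK ⇒ G = (1/3, 2/3)
2·[LXR] = -8, 2·[LGR] = -8/3
[LXR]:[LGR] = -8:-8/3 = 3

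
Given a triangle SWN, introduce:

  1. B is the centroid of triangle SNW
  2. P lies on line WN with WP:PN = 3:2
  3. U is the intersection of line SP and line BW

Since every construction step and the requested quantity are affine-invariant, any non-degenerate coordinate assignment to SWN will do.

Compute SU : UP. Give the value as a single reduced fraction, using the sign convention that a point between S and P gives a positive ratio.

SU:UP = 5/3

Work in coordinates with S = (0, 0), W = (1, 0), N = (0, 1).
1. B is the centroid of triangle SNW ⇒ B = (1/3, 1/3)
2. P lies on line WN with WP:PN = 3:2 ⇒ P = (2/5, 3/5)
3. U is the intersection of line SP and line BW ⇒ U = (1/4, 3/8)
U = S + t·(P−S) with t = 5/8, so SU:UP = t:(1−t) = 5/8:3/8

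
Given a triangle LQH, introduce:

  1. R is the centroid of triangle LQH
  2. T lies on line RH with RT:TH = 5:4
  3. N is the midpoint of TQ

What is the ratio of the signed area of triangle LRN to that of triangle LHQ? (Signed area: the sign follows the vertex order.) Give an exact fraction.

Work in coordinates with L = (0, 0), Q = (1, 0), H = (0, 1).
1. R is the centroid of triangle LQH ⇒ R = (1/3, 1/3)
2. T lies on line RH with RT:TH = 5:4 ⇒ T = (4/27, 19/27)
3. N is the midpoint of TQ ⇒ N = (31/54, 19/54)
2·[LRN] = -2/27, 2·[LHQ] = -1
[LRN]:[LHQ] = -2/27:-1 = 2/27

[LRN]:[LHQ] = 2/27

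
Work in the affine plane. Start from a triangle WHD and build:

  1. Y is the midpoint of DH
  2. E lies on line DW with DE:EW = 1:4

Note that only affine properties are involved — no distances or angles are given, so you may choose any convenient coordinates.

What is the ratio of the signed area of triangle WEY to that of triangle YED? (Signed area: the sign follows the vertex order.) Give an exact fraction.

Assign W = (0, 0), H = (1, 0), D = (0, 1) — the answer is frame-independent, so this choice is without loss of generality.
1. Y is the midpoint of DH ⇒ Y = (1/2, 1/2)
2. E lies on line DW with DE:EW = 1:4 ⇒ E = (0, 4/5)
2·[WEY] = -2/5, 2·[YED] = -1/10
[WEY]:[YED] = -2/5:-1/10 = 4

[WEY]:[YED] = 4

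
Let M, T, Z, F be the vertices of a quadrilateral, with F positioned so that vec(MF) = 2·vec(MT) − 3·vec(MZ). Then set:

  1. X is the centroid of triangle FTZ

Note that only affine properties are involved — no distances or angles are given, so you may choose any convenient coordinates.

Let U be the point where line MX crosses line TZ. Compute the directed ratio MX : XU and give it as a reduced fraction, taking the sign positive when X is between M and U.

Work in coordinates with M = (0, 0), T = (1, 0), Z = (0, 1), F = (2, -3).
1. X is the centroid of triangle FTZ ⇒ X = (1, -2/3)
line MX meets TZ at U = (3, -2)
X = M + t·(U−M) with t = 1/3, so MX:XU = 1/3:2/3

MX:XU = 1/2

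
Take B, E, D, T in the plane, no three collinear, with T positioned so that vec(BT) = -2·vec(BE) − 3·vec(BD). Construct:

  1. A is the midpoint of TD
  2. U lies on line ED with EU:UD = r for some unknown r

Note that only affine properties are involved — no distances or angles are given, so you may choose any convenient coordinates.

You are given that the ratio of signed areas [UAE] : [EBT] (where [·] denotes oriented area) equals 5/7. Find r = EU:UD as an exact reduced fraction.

r = 5/2

Set B = (0, 0), E = (1, 0), D = (0, 1), T = (-2, -3); any affine frame gives the same invariant.
1. A is the midpoint of TD ⇒ A = (-1, -1)
2. With EU:UD = r, write λ = r/(r+1) so U = E + λ·(D−E); U is affine-linear in λ
Every point depending on U is an affine combination of U and λ-independent points, so each such coordinate is linear in λ; the λ² term in each signed area is a multiple of (D−E)×(D−E) = 0, so 2·[UAE] and 2·[EBT] are each linear in λ. Evaluating at λ=0 and λ=1:
  2·[UAE] = 3·λ,   2·[EBT] = 3
So [UAE]:[EBT] = (3·λ) / (3). Setting this equal to 5/7:
  3·λ = 5/7·(3)  ⇒  λ = 5/7
Then r = λ/(1−λ) = (5/7)/(2/7) = 5/2. Check: with r = 5/2, U = (2/7, 5/7) and [UAE]:[EBT] = 5/7 as required.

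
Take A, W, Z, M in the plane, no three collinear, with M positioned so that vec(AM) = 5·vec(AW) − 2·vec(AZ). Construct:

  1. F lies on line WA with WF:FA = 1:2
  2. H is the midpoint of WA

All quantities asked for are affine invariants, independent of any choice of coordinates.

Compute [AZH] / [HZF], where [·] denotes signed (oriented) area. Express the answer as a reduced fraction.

Assign A = (0, 0), W = (1, 0), Z = (0, 1), M = (5, -2) — the answer is frame-independent, so this choice is without loss of generality.
1. F lies on line WA with WF:FA = 1:2 ⇒ F = (2/3, 0)
2. H is the midpoint of WA ⇒ H = (1/2, 0)
2·[AZH] = -1/2, 2·[HZF] = -1/6
[AZH]:[HZF] = -1/2:-1/6 = 3

[AZH]:[HZF] = 3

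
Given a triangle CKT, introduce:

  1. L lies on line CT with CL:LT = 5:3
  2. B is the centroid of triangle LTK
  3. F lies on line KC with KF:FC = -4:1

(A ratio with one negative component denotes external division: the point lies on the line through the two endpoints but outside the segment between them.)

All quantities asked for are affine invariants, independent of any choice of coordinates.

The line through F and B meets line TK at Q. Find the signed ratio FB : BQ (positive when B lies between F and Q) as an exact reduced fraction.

FB:BQ = 29/3

Set C = (0, 0), K = (1, 0), T = (0, 1); any affine frame gives the same invariant.
1. L lies on line CT with CL:LT = 5:3 ⇒ L = (0, 5/8)
2. B is the centroid of triangle LTK ⇒ B = (1/3, 13/24)
3. F lies on line KC with KF:FC = -4:1 ⇒ F = (-1/3, 0)
line FB meets TK at Q = (35/87, 52/87)
B = F + t·(Q−F) with t = 29/32, so FB:BQ = 29/32:3/32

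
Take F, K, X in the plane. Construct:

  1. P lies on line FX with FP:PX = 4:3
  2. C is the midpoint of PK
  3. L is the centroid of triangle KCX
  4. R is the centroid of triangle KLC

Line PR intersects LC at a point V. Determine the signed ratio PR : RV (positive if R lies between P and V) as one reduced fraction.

Assign F = (0, 0), K = (1, 0), X = (0, 1) — the answer is frame-independent, so this choice is without loss of generality.
1. P lies on line FX with FP:PX = 4:3 ⇒ P = (0, 4/7)
2. C is the midpoint of PK ⇒ C = (1/2, 2/7)
3. L is the centroid of triangle KCX ⇒ L = (1/2, 3/7)
4. R is the centroid of triangle KLC ⇒ R = (2/3, 5/21)
line PR meets LC at V = (1/2, 9/28)
R = P + t·(V−P) with t = 4/3, so PR:RV = 4/3:-1/3

PR:RV = -4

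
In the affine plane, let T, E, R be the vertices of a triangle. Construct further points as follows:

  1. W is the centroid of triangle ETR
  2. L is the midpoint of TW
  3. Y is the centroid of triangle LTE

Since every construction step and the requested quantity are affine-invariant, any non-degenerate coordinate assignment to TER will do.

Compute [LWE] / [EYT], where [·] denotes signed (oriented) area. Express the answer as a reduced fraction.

[LWE]:[EYT] = -3

Work in coordinates with T = (0, 0), E = (1, 0), R = (0, 1).
1. W is the centroid of triangle ETR ⇒ W = (1/3, 1/3)
2. L is the midpoint of TW ⇒ L = (1/6, 1/6)
3. Y is the centroid of triangle LTE ⇒ Y = (7/18, 1/18)
2·[LWE] = -1/6, 2·[EYT] = 1/18
[LWE]:[EYT] = -1/6:1/18 = -3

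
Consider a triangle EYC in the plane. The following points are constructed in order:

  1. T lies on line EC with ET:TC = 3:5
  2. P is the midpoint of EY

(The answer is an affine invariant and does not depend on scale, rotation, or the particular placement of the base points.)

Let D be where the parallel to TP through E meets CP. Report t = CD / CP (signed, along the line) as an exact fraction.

Set E = (0, 0), Y = (1, 0), C = (0, 1); any affine frame gives the same invariant.
1. T lies on line EC with ET:TC = 3:5 ⇒ T = (0, 3/8)
2. P is the midpoint of EY ⇒ P = (1/2, 0)
through E parallel to TP: direction (1/2, -3/8); meets CP at D = (4/5, -3/5)
D = C + t·(P−C) with t = 8/5

t = 8/5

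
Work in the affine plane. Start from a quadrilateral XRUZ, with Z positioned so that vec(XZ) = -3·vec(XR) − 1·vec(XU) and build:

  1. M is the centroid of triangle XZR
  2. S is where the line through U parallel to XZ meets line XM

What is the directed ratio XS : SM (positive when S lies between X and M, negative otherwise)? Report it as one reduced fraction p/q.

XS:SM = -9/10

Work in coordinates with X = (0, 0), R = (1, 0), U = (0, 1), Z = (-3, -1).
1. M is the centroid of triangle XZR ⇒ M = (-2/3, -1/3)
2. S is where the line through U parallel to XZ meets line XM ⇒ S = (6, 3)
S = X + t·(M−X) with t = -9, so XS:SM = t:(1−t) = -9:10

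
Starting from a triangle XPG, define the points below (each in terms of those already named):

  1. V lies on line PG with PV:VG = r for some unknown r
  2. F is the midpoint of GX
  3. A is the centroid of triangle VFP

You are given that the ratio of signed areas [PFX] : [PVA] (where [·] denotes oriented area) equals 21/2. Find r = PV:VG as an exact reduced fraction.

Choose coordinates X = (0, 0), P = (1, 0), G = (0, 1).
1. With PV:VG = r, write λ = r/(r+1) so V = P + λ·(G−P); V is affine-linear in λ
2. F is the midpoint of GX ⇒ F = (0, 1/2)
3. A is the centroid of triangle VFP ⇒ A is an affine combination of earlier points and hence also affine-linear in λ
Every point depending on V is an affine combination of V and λ-independent points, so each such coordinate is linear in λ; the λ² term in each signed area is a multiple of (G−P)×(G−P) = 0, so 2·[PFX] and 2·[PVA] are each linear in λ. Evaluating at λ=0 and λ=1:
  2·[PFX] = 1/2,   2·[PVA] = 1/6·λ
So [PFX]:[PVA] = (1/2) / (1/6·λ). Setting this equal to 21/2:
  1/2 = 21/2·(1/6·λ)  ⇒  λ = 2/7
Then r = λ/(1−λ) = (2/7)/(5/7) = 2/5. Check: with r = 2/5, V = (5/7, 2/7) and [PFX]:[PVA] = 21/2 as required.

r = 2/5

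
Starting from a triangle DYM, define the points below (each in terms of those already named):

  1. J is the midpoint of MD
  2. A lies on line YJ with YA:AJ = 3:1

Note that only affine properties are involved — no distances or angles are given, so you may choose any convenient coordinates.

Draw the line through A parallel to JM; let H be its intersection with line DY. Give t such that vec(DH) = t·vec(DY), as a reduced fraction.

Work in coordinates with D = (0, 0), Y = (1, 0), M = (0, 1).
1. J is the midpoint of MD ⇒ J = (0, 1/2)
2. A lies on line YJ with YA:AJ = 3:1 ⇒ A = (1/4, 3/8)
through A parallel to JM: direction (0, 1/2); meets DY at H = (1/4, 0)
H = D + t·(Y−D) with t = 1/4

t = 1/4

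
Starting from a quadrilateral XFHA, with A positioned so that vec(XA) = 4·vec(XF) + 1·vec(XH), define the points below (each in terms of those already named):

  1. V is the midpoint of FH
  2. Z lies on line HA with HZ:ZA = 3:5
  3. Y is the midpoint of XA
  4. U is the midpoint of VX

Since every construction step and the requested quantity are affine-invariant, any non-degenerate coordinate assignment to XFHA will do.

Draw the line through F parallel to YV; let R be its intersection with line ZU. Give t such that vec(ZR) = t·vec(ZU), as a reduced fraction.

t = 4/3

Set X = (0, 0), F = (1, 0), H = (0, 1), A = (4, 1); any affine frame gives the same invariant.
1. V is the midpoint of FH ⇒ V = (1/2, 1/2)
2. Z lies on line HA with HZ:ZA = 3:5 ⇒ Z = (3/2, 1)
3. Y is the midpoint of XA ⇒ Y = (2, 1/2)
4. U is the midpoint of VX ⇒ U = (1/4, 1/4)
through F parallel to YV: direction (-3/2, 0); meets ZU at R = (-1/6, 0)
R = Z + t·(U−Z) with t = 4/3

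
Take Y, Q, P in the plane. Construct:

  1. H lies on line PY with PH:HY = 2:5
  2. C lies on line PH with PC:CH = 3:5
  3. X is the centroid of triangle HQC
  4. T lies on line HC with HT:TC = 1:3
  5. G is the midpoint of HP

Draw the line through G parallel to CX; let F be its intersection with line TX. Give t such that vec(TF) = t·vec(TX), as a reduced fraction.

Choose coordinates Y = (0, 0), Q = (1, 0), P = (0, 1).
1. H lies on line PY with PH:HY = 2:5 ⇒ H = (0, 5/7)
2. C lies on line PH with PC:CH = 3:5 ⇒ C = (0, 25/28)
3. X is the centroid of triangle HQC ⇒ X = (1/3, 15/28)
4. T lies on line HC with HT:TC = 1:3 ⇒ T = (0, 85/112)
5. G is the midpoint of HP ⇒ G = (0, 6/7)
through G parallel to CX: direction (1/3, -5/14); meets TX at F = (11/45, 25/42)
F = T + t·(X−T) with t = 11/15

t = 11/15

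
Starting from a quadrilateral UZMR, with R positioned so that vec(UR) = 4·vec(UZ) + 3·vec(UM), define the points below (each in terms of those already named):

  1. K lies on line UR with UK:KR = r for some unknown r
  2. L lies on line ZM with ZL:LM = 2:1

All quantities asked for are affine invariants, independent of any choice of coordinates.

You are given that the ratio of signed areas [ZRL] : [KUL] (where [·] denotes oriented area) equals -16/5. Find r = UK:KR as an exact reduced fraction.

r = 3

Choose coordinates U = (0, 0), Z = (1, 0), M = (0, 1), R = (4, 3).
1. With UK:KR = r, write λ = r/(r+1) so K = U + λ·(R−U); K is affine-linear in λ
2. L lies on line ZM with ZL:LM = 2:1 ⇒ L = (1/3, 2/3)
Every point depending on K is an affine combination of K and λ-independent points, so each such coordinate is linear in λ; the λ² term in each signed area is a multiple of (R−U)×(R−U) = 0, so 2·[ZRL] and 2·[KUL] are each linear in λ. Evaluating at λ=0 and λ=1:
  2·[ZRL] = 4,   2·[KUL] = -5/3·λ
So [ZRL]:[KUL] = (4) / (-5/3·λ). Setting this equal to -16/5:
  4 = -16/5·(-5/3·λ)  ⇒  λ = 3/4
Then r = λ/(1−λ) = (3/4)/(1/4) = 3. Check: with r = 3, K = (3, 9/4) and [ZRL]:[KUL] = -16/5 as required.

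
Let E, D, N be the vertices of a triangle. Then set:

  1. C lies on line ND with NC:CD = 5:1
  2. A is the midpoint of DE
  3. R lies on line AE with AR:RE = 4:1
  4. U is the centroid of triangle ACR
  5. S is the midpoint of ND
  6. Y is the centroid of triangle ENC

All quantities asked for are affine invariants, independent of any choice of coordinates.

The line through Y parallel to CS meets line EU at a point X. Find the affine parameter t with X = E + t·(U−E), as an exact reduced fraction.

t = 5/4

Assign E = (0, 0), D = (1, 0), N = (0, 1) — the answer is frame-independent, so this choice is without loss of generality.
1. C lies on line ND with NC:CD = 5:1 ⇒ C = (5/6, 1/6)
2. A is the midpoint of DE ⇒ A = (1/2, 0)
3. R lies on line AE with AR:RE = 4:1 ⇒ R = (1/10, 0)
4. U is the centroid of triangle ACR ⇒ U = (43/90, 1/18)
5. S is the midpoint of ND ⇒ S = (1/2, 1/2)
6. Y is the centroid of triangle ENC ⇒ Y = (5/18, 7/18)
through Y parallel to CS: direction (-1/3, 1/3); meets EU at X = (43/72, 5/72)
X = E + t·(U−E) with t = 5/4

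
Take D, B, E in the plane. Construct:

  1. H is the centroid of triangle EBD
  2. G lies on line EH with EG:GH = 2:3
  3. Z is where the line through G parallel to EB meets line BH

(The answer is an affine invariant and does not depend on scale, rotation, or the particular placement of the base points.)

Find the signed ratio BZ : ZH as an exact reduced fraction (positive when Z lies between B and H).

BZ:ZH = 2/3

Set D = (0, 0), B = (1, 0), E = (0, 1); any affine frame gives the same invariant.
1. H is the centroid of triangle EBD ⇒ H = (1/3, 1/3)
2. G lies on line EH with EG:GH = 2:3 ⇒ G = (2/15, 11/15)
3. Z is where the line through G parallel to EB meets line BH ⇒ Z = (11/15, 2/15)
Z = B + t·(H−B) with t = 2/5, so BZ:ZH = t:(1−t) = 2/5:3/5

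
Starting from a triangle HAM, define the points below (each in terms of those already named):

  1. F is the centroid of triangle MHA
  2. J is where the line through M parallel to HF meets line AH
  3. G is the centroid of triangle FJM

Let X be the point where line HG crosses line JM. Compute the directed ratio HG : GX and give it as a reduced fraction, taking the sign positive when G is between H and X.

Work in coordinates with H = (0, 0), A = (1, 0), M = (0, 1).
1. F is the centroid of triangle MHA ⇒ F = (1/3, 1/3)
2. J is where the line through M parallel to HF meets line AH ⇒ J = (-1, 0)
3. G is the centroid of triangle FJM ⇒ G = (-2/9, 4/9)
line HG meets JM at X = (-1/3, 2/3)
G = H + t·(X−H) with t = 2/3, so HG:GX = 2/3:1/3

HG:GX = 2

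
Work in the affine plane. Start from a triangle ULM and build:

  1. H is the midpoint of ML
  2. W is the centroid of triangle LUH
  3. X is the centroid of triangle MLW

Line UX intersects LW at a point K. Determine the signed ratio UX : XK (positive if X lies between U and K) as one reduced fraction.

Set U = (0, 0), L = (1, 0), M = (0, 1); any affine frame gives the same invariant.
1. H is the midpoint of ML ⇒ H = (1/2, 1/2)
2. W is the centroid of triangle LUH ⇒ W = (1/2, 1/6)
3. X is the centroid of triangle MLW ⇒ X = (1/2, 7/18)
line UX meets LW at K = (3/10, 7/30)
X = U + t·(K−U) with t = 5/3, so UX:XK = 5/3:-2/3

UX:XK = -5/2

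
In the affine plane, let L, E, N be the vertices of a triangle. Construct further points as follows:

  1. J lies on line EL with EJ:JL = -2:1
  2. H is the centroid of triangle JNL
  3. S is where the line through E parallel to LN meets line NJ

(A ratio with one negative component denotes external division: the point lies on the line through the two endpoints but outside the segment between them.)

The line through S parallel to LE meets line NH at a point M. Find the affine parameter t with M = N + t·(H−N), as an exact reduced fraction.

t = -3/2

Assign L = (0, 0), E = (1, 0), N = (0, 1) — the answer is frame-independent, so this choice is without loss of generality.
1. J lies on line EL with EJ:JL = -2:1 ⇒ J = (-1, 0)
2. H is the centroid of triangle JNL ⇒ H = (-1/3, 1/3)
3. S is where the line through E parallel to LN meets line NJ ⇒ S = (1, 2)
through S parallel to LE: direction (1, 0); meets NH at M = (1/2, 2)
M = N + t·(H−N) with t = -3/2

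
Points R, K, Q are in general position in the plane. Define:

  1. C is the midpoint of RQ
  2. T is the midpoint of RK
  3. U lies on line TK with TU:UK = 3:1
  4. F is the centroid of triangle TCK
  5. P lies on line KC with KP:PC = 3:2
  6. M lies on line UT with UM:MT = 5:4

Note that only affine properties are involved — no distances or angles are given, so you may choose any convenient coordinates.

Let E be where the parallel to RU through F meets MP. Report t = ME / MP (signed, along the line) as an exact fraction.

Work in coordinates with R = (0, 0), K = (1, 0), Q = (0, 1).
1. C is the midpoint of RQ ⇒ C = (0, 1/2)
2. T is the midpoint of RK ⇒ T = (1/2, 0)
3. U lies on line TK with TU:UK = 3:1 ⇒ U = (7/8, 0)
4. F is the centroid of triangle TCK ⇒ F = (1/2, 1/6)
5. P lies on line KC with KP:PC = 3:2 ⇒ P = (2/5, 3/10)
6. M lies on line UT with UM:MT = 5:4 ⇒ M = (2/3, 0)
through F parallel to RU: direction (7/8, 0); meets MP at E = (14/27, 1/6)
E = M + t·(P−M) with t = 5/9

t = 5/9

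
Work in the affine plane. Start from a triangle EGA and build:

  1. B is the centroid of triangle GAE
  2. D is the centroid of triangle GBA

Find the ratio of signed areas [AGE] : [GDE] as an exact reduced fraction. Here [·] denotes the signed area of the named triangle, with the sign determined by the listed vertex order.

[AGE]:[GDE] = -9/4

Set E = (0, 0), G = (1, 0), A = (0, 1); any affine frame gives the same invariant.
1. B is the centroid of triangle GAE ⇒ B = (1/3, 1/3)
2. D is the centroid of triangle GBA ⇒ D = (4/9, 4/9)
2·[AGE] = -1, 2·[GDE] = 4/9
[AGE]:[GDE] = -1:4/9 = -9/4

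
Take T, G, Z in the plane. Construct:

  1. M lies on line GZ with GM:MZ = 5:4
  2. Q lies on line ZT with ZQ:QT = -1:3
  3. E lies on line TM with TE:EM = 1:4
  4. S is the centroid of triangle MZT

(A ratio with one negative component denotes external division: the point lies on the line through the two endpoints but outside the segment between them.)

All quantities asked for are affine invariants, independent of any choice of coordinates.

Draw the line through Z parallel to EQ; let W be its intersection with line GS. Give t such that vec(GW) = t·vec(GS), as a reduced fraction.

Work in coordinates with T = (0, 0), G = (1, 0), Z = (0, 1).
1. M lies on line GZ with GM:MZ = 5:4 ⇒ M = (4/9, 5/9)
2. Q lies on line ZT with ZQ:QT = -1:3 ⇒ Q = (0, 3/2)
3. E lies on line TM with TE:EM = 1:4 ⇒ E = (4/45, 1/9)
4. S is the centroid of triangle MZT ⇒ S = (4/27, 14/27)
through Z parallel to EQ: direction (-4/45, 25/18); meets GS at W = (8/307, 182/307)
W = G + t·(S−G) with t = 351/307

t = 351/307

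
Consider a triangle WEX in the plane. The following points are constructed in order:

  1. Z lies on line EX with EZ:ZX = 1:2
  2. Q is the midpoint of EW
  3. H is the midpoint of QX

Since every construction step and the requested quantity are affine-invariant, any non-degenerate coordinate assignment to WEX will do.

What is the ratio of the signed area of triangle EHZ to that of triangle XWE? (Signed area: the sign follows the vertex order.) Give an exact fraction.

Choose coordinates W = (0, 0), E = (1, 0), X = (0, 1).
1. Z lies on line EX with EZ:ZX = 1:2 ⇒ Z = (2/3, 1/3)
2. Q is the midpoint of EW ⇒ Q = (1/2, 0)
3. H is the midpoint of QX ⇒ H = (1/4, 1/2)
2·[EHZ] = -1/12, 2·[XWE] = 1
[EHZ]:[XWE] = -1/12:1 = -1/12

[EHZ]:[XWE] = -1/12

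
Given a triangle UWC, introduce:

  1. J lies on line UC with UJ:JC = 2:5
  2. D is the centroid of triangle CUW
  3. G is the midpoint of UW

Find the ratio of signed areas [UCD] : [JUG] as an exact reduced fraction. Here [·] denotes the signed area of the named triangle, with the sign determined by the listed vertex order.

Choose coordinates U = (0, 0), W = (1, 0), C = (0, 1).
1. J lies on line UC with UJ:JC = 2:5 ⇒ J = (0, 2/7)
2. D is the centroid of triangle CUW ⇒ D = (1/3, 1/3)
3. G is the midpoint of UW ⇒ G = (1/2, 0)
2·[UCD] = -1/3, 2·[JUG] = 1/7
[UCD]:[JUG] = -1/3:1/7 = -7/3

[UCD]:[JUG] = -7/3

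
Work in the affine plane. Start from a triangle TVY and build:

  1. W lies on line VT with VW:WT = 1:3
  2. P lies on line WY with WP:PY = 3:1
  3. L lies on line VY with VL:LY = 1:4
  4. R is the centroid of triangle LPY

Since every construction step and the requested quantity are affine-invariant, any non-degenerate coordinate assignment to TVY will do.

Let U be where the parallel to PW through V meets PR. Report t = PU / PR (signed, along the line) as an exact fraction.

t = 15/4

Set T = (0, 0), V = (1, 0), Y = (0, 1); any affine frame gives the same invariant.
1. W lies on line VT with VW:WT = 1:3 ⇒ W = (3/4, 0)
2. P lies on line WY with WP:PY = 3:1 ⇒ P = (3/16, 3/4)
3. L lies on line VY with VL:LY = 1:4 ⇒ L = (4/5, 1/5)
4. R is the centroid of triangle LPY ⇒ R = (79/240, 13/20)
through V parallel to PW: direction (9/16, -3/4); meets PR at U = (23/32, 3/8)
U = P + t·(R−P) with t = 15/4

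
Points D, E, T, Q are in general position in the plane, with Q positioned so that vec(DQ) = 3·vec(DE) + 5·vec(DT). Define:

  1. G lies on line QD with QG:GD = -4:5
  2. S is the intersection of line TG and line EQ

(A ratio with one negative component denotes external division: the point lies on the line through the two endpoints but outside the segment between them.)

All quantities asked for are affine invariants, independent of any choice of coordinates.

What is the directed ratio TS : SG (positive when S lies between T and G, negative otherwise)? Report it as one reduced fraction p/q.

TS:SG = 7/20

Set D = (0, 0), E = (1, 0), T = (0, 1), Q = (3, 5); any affine frame gives the same invariant.
1. G lies on line QD with QG:GD = -4:5 ⇒ G = (15, 25)
2. S is the intersection of line TG and line EQ ⇒ S = (35/9, 65/9)
S = T + t·(G−T) with t = 7/27, so TS:SG = t:(1−t) = 7/27:20/27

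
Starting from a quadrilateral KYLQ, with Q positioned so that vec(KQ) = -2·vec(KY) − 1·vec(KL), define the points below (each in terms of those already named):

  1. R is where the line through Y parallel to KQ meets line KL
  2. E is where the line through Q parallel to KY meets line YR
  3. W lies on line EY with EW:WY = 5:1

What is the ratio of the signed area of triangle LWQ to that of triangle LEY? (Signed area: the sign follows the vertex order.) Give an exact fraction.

[LWQ]:[LEY] = -11/9

Work in coordinates with K = (0, 0), Y = (1, 0), L = (0, 1), Q = (-2, -1).
1. R is where the line through Y parallel to KQ meets line KL ⇒ R = (0, -1/2)
2. E is where the line through Q parallel to KY meets line YR ⇒ E = (-1, -1)
3. W lies on line EY with EW:WY = 5:1 ⇒ W = (2/3, -1/6)
2·[LWQ] = -11/3, 2·[LEY] = 3
[LWQ]:[LEY] = -11/3:3 = -11/9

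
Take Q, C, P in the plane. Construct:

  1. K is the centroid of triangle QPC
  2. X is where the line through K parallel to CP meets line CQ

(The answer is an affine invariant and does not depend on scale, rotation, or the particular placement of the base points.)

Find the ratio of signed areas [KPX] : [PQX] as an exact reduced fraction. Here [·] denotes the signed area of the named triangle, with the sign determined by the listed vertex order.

Choose coordinates Q = (0, 0), C = (1, 0), P = (0, 1).
1. K is the centroid of triangle QPC ⇒ K = (1/3, 1/3)
2. X is where the line through K parallel to CP meets line CQ ⇒ X = (2/3, 0)
2·[KPX] = -1/9, 2·[PQX] = 2/3
[KPX]:[PQX] = -1/9:2/3 = -1/6

[KPX]:[PQX] = -1/6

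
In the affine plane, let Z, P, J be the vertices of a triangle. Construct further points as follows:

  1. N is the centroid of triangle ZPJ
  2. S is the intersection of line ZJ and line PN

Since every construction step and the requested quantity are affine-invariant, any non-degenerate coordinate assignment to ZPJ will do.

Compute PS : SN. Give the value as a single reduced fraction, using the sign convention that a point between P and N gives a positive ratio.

Choose coordinates Z = (0, 0), P = (1, 0), J = (0, 1).
1. N is the centroid of triangle ZPJ ⇒ N = (1/3, 1/3)
2. S is the intersection of line ZJ and line PN ⇒ S = (0, 1/2)
S = P + t·(N−P) with t = 3/2, so PS:SN = t:(1−t) = 3/2:-1/2

PS:SN = -3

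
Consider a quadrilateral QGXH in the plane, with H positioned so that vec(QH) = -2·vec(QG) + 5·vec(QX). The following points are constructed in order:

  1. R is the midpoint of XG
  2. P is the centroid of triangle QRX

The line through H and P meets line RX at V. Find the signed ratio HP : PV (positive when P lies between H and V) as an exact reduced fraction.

Choose coordinates Q = (0, 0), G = (1, 0), X = (0, 1), H = (-2, 5).
1. R is the midpoint of XG ⇒ R = (1/2, 1/2)
2. P is the centroid of triangle QRX ⇒ P = (1/6, 1/2)
line HP meets RX at V = (-1/7, 8/7)
P = H + t·(V−H) with t = 7/6, so HP:PV = 7/6:-1/6

HP:PV = -7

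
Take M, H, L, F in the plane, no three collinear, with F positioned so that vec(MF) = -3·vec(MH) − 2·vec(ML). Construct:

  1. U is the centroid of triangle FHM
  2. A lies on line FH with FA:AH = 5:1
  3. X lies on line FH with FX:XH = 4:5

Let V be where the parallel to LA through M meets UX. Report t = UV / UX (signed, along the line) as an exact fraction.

t = -5/4

Set M = (0, 0), H = (1, 0), L = (0, 1), F = (-3, -2); any affine frame gives the same invariant.
1. U is the centroid of triangle FHM ⇒ U = (-2/3, -2/3)
2. A lies on line FH with FA:AH = 5:1 ⇒ A = (1/3, -1/3)
3. X lies on line FH with FX:XH = 4:5 ⇒ X = (-11/9, -10/9)
through M parallel to LA: direction (1/3, -4/3); meets UX at V = (1/36, -1/9)
V = U + t·(X−U) with t = -5/4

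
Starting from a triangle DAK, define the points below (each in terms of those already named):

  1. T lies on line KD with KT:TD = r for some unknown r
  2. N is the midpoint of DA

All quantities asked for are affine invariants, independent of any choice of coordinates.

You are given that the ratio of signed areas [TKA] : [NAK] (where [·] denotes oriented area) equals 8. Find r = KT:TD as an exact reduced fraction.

r = -4/5

Assign D = (0, 0), A = (1, 0), K = (0, 1) — the answer is frame-independent, so this choice is without loss of generality.
1. With KT:TD = r, write λ = r/(r+1) so T = K + λ·(D−K); T is affine-linear in λ
2. N is the midpoint of DA ⇒ N = (1/2, 0)
Every point depending on T is an affine combination of T and λ-independent points, so each such coordinate is linear in λ; the λ² term in each signed area is a multiple of (D−K)×(D−K) = 0, so 2·[TKA] and 2·[NAK] are each linear in λ. Evaluating at λ=0 and λ=1:
  2·[TKA] = −λ,   2·[NAK] = 1/2
So [TKA]:[NAK] = (−λ) / (1/2). Setting this equal to 8:
  −λ = 8·(1/2)  ⇒  λ = -4
Then r = λ/(1−λ) = (-4)/(5) = -4/5. Check: with r = -4/5, T = (0, 5) and [TKA]:[NAK] = 8 as required.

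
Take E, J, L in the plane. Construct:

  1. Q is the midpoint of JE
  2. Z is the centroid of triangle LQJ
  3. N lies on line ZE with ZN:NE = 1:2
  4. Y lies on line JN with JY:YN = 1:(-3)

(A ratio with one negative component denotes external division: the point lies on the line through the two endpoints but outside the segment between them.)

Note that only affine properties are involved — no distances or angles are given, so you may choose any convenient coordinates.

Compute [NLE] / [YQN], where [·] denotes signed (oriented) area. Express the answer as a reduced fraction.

Assign E = (0, 0), J = (1, 0), L = (0, 1) — the answer is frame-independent, so this choice is without loss of generality.
1. Q is the midpoint of JE ⇒ Q = (1/2, 0)
2. Z is the centroid of triangle LQJ ⇒ Z = (1/2, 1/3)
3. N lies on line ZE with ZN:NE = 1:2 ⇒ N = (1/3, 2/9)
4. Y lies on line JN with JY:YN = 1:(-3) ⇒ Y = (4/3, -1/9)
2·[NLE] = 1/3, 2·[YQN] = -1/6
[NLE]:[YQN] = 1/3:-1/6 = -2

[NLE]:[YQN] = -2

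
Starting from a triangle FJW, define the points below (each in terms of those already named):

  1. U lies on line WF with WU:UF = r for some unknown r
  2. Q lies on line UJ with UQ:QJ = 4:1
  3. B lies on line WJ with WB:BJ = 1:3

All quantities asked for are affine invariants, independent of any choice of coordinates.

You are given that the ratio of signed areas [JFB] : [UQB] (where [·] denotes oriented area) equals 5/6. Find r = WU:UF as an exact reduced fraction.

Choose coordinates F = (0, 0), J = (1, 0), W = (0, 1).
1. With WU:UF = r, write λ = r/(r+1) so U = W + λ·(F−W); U is affine-linear in λ
2. Q lies on line UJ with UQ:QJ = 4:1 ⇒ Q is an affine combination of earlier points and hence also affine-linear in λ
3. B lies on line WJ with WB:BJ = 1:3 ⇒ B = (1/4, 3/4)
Every point depending on U is an affine combination of U and λ-independent points, so each such coordinate is linear in λ; the λ² term in each signed area is a multiple of (F−W)×(F−W) = 0, so 2·[JFB] and 2·[UQB] are each linear in λ. Evaluating at λ=0 and λ=1:
  2·[JFB] = -3/4,   2·[UQB] = 3/5·λ
So [JFB]:[UQB] = (-3/4) / (3/5·λ). Setting this equal to 5/6:
  -3/4 = 5/6·(3/5·λ)  ⇒  λ = -3/2
Then r = λ/(1−λ) = (-3/2)/(5/2) = -3/5. Check: with r = -3/5, U = (0, 5/2) and [JFB]:[UQB] = 5/6 as required.

r = -3/5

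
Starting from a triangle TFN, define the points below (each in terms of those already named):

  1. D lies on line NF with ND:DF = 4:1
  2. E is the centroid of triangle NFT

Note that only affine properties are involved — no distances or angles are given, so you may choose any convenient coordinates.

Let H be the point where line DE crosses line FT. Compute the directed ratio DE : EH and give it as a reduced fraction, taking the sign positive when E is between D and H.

DE:EH = -2/5

Choose coordinates T = (0, 0), F = (1, 0), N = (0, 1).
1. D lies on line NF with ND:DF = 4:1 ⇒ D = (4/5, 1/5)
2. E is the centroid of triangle NFT ⇒ E = (1/3, 1/3)
line DE meets FT at H = (3/2, 0)
E = D + t·(H−D) with t = -2/3, so DE:EH = -2/3:5/3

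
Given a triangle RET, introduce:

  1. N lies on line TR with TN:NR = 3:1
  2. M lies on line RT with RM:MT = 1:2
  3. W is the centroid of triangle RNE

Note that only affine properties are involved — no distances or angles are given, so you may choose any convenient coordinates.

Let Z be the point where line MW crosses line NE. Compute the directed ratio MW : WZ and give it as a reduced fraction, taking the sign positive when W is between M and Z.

MW:WZ = -2

Set R = (0, 0), E = (1, 0), T = (0, 1); any affine frame gives the same invariant.
1. N lies on line TR with TN:NR = 3:1 ⇒ N = (0, 1/4)
2. M lies on line RT with RM:MT = 1:2 ⇒ M = (0, 1/3)
3. W is the centroid of triangle RNE ⇒ W = (1/3, 1/12)
line MW meets NE at Z = (1/6, 5/24)
W = M + t·(Z−M) with t = 2, so MW:WZ = 2:-1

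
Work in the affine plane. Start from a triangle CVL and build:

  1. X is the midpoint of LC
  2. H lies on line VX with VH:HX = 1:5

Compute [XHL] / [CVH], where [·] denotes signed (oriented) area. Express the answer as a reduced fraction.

Assign C = (0, 0), V = (1, 0), L = (0, 1) — the answer is frame-independent, so this choice is without loss of generality.
1. X is the midpoint of LC ⇒ X = (0, 1/2)
2. H lies on line VX with VH:HX = 1:5 ⇒ H = (5/6, 1/12)
2·[XHL] = 5/12, 2·[CVH] = 1/12
[XHL]:[CVH] = 5/12:1/12 = 5

[XHL]:[CVH] = 5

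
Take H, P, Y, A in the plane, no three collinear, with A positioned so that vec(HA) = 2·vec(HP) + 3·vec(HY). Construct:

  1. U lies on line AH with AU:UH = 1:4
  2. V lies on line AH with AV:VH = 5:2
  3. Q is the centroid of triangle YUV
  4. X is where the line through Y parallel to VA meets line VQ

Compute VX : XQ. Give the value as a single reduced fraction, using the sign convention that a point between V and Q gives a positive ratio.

VX:XQ = -3/2

Choose coordinates H = (0, 0), P = (1, 0), Y = (0, 1), A = (2, 3).
1. U lies on line AH with AU:UH = 1:4 ⇒ U = (8/5, 12/5)
2. V lies on line AH with AV:VH = 5:2 ⇒ V = (4/7, 6/7)
3. Q is the centroid of triangle YUV ⇒ Q = (76/105, 149/105)
4. X is where the line through Y parallel to VA meets line VQ ⇒ X = (36/35, 89/35)
X = V + t·(Q−V) with t = 3, so VX:XQ = t:(1−t) = 3:-2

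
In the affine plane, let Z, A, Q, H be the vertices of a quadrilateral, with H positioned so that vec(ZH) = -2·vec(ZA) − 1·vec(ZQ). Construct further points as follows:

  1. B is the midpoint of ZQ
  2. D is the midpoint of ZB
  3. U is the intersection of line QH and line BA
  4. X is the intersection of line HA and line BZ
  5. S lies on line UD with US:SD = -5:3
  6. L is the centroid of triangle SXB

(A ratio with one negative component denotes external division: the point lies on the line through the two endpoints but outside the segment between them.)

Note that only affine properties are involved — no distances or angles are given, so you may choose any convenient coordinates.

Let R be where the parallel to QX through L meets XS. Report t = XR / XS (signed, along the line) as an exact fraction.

Assign Z = (0, 0), A = (1, 0), Q = (0, 1), H = (-2, -1) — the answer is frame-independent, so this choice is without loss of generality.
1. B is the midpoint of ZQ ⇒ B = (0, 1/2)
2. D is the midpoint of ZB ⇒ D = (0, 1/4)
3. U is the intersection of line QH and line BA ⇒ U = (-1/3, 2/3)
4. X is the intersection of line HA and line BZ ⇒ X = (0, -1/3)
5. S lies on line UD with US:SD = -5:3 ⇒ S = (1/2, -3/8)
6. L is the centroid of triangle SXB ⇒ L = (1/6, -5/72)
through L parallel to QX: direction (0, -4/3); meets XS at R = (1/6, -25/72)
R = X + t·(S−X) with t = 1/3

t = 1/3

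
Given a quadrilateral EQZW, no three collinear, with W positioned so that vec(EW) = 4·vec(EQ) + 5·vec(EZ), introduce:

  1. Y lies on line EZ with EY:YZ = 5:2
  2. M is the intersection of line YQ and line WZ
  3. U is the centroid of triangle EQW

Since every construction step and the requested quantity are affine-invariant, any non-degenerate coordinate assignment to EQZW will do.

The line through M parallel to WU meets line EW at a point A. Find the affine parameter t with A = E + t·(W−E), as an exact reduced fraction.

t = -3/2

Assign E = (0, 0), Q = (1, 0), Z = (0, 1), W = (4, 5) — the answer is frame-independent, so this choice is without loss of generality.
1. Y lies on line EZ with EY:YZ = 5:2 ⇒ Y = (0, 5/7)
2. M is the intersection of line YQ and line WZ ⇒ M = (-1/6, 5/6)
3. U is the centroid of triangle EQW ⇒ U = (5/3, 5/3)
through M parallel to WU: direction (-7/3, -10/3); meets EW at A = (-6, -15/2)
A = E + t·(W−E) with t = -3/2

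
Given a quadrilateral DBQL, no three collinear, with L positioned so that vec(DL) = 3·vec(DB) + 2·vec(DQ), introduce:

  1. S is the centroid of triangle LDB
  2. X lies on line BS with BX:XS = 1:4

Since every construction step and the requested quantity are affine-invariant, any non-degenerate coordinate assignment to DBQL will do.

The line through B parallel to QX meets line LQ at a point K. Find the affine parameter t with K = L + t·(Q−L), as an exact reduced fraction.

t = 58/55

Assign D = (0, 0), B = (1, 0), Q = (0, 1), L = (3, 2) — the answer is frame-independent, so this choice is without loss of generality.
1. S is the centroid of triangle LDB ⇒ S = (4/3, 2/3)
2. X lies on line BS with BX:XS = 1:4 ⇒ X = (16/15, 2/15)
through B parallel to QX: direction (16/15, -13/15); meets LQ at K = (-9/55, 52/55)
K = L + t·(Q−L) with t = 58/55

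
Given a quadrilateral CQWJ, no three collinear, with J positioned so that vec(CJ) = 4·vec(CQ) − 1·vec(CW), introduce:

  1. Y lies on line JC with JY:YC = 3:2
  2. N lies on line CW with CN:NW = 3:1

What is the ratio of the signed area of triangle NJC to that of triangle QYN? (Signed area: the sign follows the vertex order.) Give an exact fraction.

Set C = (0, 0), Q = (1, 0), W = (0, 1), J = (4, -1); any affine frame gives the same invariant.
1. Y lies on line JC with JY:YC = 3:2 ⇒ Y = (8/5, -2/5)
2. N lies on line CW with CN:NW = 3:1 ⇒ N = (0, 3/4)
2·[NJC] = -3, 2·[QYN] = 1/20
[NJC]:[QYN] = -3:1/20 = -60

[NJC]:[QYN] = -60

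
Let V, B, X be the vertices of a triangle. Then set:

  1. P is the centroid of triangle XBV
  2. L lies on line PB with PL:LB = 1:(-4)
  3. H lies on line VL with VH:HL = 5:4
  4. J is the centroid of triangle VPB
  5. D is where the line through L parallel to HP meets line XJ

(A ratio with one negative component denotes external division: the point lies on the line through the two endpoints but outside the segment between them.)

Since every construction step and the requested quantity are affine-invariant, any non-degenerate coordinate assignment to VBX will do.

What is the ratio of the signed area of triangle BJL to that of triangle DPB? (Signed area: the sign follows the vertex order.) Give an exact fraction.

[BJL]:[DPB] = -17/9

Choose coordinates V = (0, 0), B = (1, 0), X = (0, 1).
1. P is the centroid of triangle XBV ⇒ P = (1/3, 1/3)
2. L lies on line PB with PL:LB = 1:(-4) ⇒ L = (1/9, 4/9)
3. H lies on line VL with VH:HL = 5:4 ⇒ H = (5/81, 20/81)
4. J is the centroid of triangle VPB ⇒ J = (4/9, 1/9)
5. D is where the line through L parallel to HP meets line XJ ⇒ D = (13/51, 25/51)
2·[BJL] = -4/27, 2·[DPB] = 4/51
[BJL]:[DPB] = -4/27:4/51 = -17/9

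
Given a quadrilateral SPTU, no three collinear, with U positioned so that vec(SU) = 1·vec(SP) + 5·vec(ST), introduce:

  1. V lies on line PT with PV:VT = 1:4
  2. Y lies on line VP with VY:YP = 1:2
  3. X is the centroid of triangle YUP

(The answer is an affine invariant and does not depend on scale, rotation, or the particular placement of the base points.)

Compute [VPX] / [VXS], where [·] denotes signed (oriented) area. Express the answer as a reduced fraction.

[VPX]:[VXS] = 15/53

Assign S = (0, 0), P = (1, 0), T = (0, 1), U = (1, 5) — the answer is frame-independent, so this choice is without loss of generality.
1. V lies on line PT with PV:VT = 1:4 ⇒ V = (4/5, 1/5)
2. Y lies on line VP with VY:YP = 1:2 ⇒ Y = (13/15, 2/15)
3. X is the centroid of triangle YUP ⇒ X = (43/45, 77/45)
2·[VPX] = 1/3, 2·[VXS] = 53/45
[VPX]:[VXS] = 1/3:53/45 = 15/53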